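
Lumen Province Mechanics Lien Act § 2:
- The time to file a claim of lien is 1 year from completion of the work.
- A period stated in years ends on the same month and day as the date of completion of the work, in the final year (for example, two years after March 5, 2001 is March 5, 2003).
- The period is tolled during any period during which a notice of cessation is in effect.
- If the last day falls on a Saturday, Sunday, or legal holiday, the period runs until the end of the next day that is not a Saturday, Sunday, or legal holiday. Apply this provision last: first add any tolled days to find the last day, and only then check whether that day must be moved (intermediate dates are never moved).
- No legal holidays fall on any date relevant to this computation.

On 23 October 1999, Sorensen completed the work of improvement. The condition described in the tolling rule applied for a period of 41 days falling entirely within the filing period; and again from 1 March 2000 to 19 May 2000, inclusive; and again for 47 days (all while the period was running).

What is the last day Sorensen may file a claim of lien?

April 9, 2001

1 year after 23 October 1999 is October 23, 2000.
Tolling adds 41 days: October 23, 2000 + 41 days = December 3, 2000.
From March 1, 2000 through May 19, 2000 inclusive is 80 days; tolling adds 80 days: December 3, 2000 + 80 days = February 21, 2001.
Tolling adds 47 days: February 21, 2001 + 47 days = April 9, 2001.
April 9, 2001 is a Monday and not a legal holiday, so no extension applies.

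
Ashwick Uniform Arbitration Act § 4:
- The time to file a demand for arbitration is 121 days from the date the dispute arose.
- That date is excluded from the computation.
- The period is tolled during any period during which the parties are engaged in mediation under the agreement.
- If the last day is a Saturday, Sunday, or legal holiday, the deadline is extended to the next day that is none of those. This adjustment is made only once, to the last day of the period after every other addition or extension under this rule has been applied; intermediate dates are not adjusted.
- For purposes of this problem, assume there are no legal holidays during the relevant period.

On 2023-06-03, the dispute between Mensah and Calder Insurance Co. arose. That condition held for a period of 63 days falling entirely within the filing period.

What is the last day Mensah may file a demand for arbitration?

December 4, 2023

121 days after 2023-06-03 is October 2, 2023.
Tolling adds 63 days: October 2, 2023 + 63 days = December 4, 2023.
December 4, 2023 is a Monday and not a legal holiday, so no extension applies.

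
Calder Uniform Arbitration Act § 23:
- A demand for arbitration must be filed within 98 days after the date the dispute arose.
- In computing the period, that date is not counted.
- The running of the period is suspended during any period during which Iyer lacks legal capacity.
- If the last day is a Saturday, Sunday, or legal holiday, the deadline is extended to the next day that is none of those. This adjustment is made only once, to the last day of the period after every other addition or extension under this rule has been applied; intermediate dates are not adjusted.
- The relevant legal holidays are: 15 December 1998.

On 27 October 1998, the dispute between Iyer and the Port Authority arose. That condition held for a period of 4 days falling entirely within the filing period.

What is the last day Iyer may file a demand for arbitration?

February 8, 1999

98 days after 27 October 1998 is February 2, 1999.
Tolling adds 4 days: February 2, 1999 + 4 days = February 6, 1999.
February 6, 1999 is Saturday; February 7, 1999 is Sunday. The next qualifying day is February 8, 1999.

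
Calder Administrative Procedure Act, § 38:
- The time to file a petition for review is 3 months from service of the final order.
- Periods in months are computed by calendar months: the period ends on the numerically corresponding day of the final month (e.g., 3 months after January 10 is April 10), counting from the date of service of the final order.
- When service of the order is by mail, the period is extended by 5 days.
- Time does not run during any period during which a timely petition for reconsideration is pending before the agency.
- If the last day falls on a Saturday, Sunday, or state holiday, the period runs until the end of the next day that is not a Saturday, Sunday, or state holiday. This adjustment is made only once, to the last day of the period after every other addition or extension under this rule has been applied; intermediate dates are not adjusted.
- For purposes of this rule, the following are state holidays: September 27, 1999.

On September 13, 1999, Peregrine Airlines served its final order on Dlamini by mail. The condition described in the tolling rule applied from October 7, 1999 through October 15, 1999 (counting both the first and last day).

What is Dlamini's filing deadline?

3 months after September 13, 1999 is December 13, 1999.
Service was by mail, adding 5 days: December 13, 1999 + 5 days = December 18, 1999.
From October 7, 1999 through October 15, 1999 inclusive is 9 days; tolling adds 9 days: December 18, 1999 + 9 days = December 27, 1999.
December 27, 1999 is a Monday and not a state holiday, so no extension applies.

December 27, 1999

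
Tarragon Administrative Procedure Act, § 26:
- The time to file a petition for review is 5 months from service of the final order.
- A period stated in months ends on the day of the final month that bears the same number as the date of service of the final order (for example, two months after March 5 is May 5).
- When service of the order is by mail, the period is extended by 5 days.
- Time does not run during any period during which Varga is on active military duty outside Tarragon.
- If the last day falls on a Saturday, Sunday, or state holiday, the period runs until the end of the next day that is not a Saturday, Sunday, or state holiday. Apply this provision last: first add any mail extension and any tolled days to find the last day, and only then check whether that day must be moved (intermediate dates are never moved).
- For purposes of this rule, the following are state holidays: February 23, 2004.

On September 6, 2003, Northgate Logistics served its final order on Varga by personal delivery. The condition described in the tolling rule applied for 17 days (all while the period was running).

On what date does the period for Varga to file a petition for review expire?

February 24, 2004

5 months after September 6, 2003 is February 6, 2004.
Service was not by mail, so no mail extension applies.
Tolling adds 17 days: February 6, 2004 + 17 days = February 23, 2004.
February 23, 2004 is a listed holiday. The next qualifying day is February 24, 2004.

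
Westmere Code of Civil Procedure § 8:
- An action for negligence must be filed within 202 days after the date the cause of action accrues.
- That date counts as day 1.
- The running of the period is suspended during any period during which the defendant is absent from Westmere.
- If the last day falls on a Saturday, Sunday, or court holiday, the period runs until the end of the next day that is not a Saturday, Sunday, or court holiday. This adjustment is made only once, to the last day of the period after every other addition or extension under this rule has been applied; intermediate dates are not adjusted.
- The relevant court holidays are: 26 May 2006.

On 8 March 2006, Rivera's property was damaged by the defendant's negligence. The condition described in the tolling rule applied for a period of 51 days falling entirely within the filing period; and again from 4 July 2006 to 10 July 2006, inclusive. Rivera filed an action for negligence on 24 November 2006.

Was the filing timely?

No

Counting 8 March 2006 as day 1, day 202 is September 25, 2006.
Tolling adds 51 days: September 25, 2006 + 51 days = November 15, 2006.
From July 4, 2006 through July 10, 2006 inclusive is 7 days; tolling adds 7 days: November 15, 2006 + 7 days = November 22, 2006.
November 22, 2006 is a Wednesday and not a court holiday, so no extension applies.
The deadline is November 22, 2006; the filing on November 24, 2006 is after that date.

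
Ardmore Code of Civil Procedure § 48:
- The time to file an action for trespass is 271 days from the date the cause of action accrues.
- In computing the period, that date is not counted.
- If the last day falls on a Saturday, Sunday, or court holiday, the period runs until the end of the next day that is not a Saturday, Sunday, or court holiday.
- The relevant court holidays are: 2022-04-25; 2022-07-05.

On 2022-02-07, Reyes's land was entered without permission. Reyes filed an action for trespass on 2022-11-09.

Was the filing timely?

No

271 days after 2022-02-07 is November 5, 2022.
November 5, 2022 is Saturday; November 6, 2022 is Sunday. The next qualifying day is November 7, 2022.
The deadline is November 7, 2022; the filing on November 9, 2022 is after that date.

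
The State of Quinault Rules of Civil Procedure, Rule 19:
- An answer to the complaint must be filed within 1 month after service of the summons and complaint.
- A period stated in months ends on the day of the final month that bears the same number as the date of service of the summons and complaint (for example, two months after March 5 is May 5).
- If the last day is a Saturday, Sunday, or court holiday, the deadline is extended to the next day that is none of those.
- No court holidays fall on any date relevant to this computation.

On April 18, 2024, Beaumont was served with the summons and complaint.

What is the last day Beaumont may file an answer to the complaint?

May 20, 2024

1 month after April 18, 2024 is May 18, 2024.
May 18, 2024 is Saturday; May 19, 2024 is Sunday. The next qualifying day is May 20, 2024.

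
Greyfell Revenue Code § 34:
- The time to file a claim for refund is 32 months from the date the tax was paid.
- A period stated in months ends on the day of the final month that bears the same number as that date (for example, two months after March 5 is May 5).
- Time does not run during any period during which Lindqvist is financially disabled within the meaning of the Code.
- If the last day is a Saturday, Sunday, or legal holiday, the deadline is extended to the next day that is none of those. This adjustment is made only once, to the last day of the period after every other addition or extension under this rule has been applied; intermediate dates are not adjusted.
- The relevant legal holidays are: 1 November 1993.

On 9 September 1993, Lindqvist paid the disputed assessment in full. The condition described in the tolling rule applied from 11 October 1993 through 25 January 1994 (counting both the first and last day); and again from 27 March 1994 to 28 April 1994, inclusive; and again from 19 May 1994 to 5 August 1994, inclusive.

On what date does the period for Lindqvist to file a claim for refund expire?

December 16, 1996

32 months after 9 September 1993 is May 9, 1996.
From October 11, 1993 through January 25, 1994 inclusive is 107 days; tolling adds 107 days: May 9, 1996 + 107 days = August 24, 1996.
From March 27, 1994 through April 28, 1994 inclusive is 33 days; tolling adds 33 days: August 24, 1996 + 33 days = September 26, 1996.
From May 19, 1994 through August 5, 1994 inclusive is 79 days; tolling adds 79 days: September 26, 1996 + 79 days = December 14, 1996.
December 14, 1996 is Saturday; December 15, 1996 is Sunday. The next qualifying day is December 16, 1996.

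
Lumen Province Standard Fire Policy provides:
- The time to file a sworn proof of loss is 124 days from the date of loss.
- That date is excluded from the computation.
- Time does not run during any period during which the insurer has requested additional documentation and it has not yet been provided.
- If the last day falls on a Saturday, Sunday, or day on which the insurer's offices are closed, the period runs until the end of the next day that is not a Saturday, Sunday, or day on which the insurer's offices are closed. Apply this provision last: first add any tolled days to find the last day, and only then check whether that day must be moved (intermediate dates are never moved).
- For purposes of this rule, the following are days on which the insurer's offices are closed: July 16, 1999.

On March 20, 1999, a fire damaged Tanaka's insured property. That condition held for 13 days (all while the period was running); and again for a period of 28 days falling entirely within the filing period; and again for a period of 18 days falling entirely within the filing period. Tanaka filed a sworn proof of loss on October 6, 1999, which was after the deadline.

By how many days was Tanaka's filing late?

124 days after March 20, 1999 is July 22, 1999.
Tolling adds 13 days: July 22, 1999 + 13 days = August 4, 1999.
Tolling adds 28 days: August 4, 1999 + 28 days = September 1, 1999.
Tolling adds 18 days: September 1, 1999 + 18 days = September 19, 1999.
September 19, 1999 is Sunday. The next qualifying day is September 20, 1999.
The deadline is September 20, 1999; from September 20, 1999 to October 6, 1999 is 16 days.

16 days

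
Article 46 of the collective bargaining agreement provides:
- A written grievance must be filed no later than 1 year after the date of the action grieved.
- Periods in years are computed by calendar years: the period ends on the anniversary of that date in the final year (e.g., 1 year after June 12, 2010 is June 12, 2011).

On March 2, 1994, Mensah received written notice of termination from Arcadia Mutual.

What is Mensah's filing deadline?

March 2, 1995

1 year after March 2, 1994 is March 2, 1995.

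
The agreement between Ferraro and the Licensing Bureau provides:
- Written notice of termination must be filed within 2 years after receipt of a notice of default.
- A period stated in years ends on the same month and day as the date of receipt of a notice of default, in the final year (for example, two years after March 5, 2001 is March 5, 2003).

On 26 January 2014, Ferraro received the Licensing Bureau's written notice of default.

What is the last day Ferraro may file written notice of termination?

January 26, 2016

2 years after 26 January 2014 is January 26, 2016.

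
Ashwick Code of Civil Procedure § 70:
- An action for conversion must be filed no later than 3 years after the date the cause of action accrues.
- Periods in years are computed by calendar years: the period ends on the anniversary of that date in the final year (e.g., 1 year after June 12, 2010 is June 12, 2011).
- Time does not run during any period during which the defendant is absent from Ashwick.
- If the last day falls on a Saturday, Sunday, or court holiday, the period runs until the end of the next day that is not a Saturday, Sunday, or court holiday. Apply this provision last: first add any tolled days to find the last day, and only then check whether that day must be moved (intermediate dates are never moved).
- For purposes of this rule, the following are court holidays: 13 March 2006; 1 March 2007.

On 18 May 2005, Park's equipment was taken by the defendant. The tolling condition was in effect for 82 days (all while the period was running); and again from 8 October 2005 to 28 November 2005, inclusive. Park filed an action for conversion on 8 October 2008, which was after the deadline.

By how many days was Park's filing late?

3 years after 18 May 2005 is May 18, 2008.
Tolling adds 82 days: May 18, 2008 + 82 days = August 8, 2008.
From October 8, 2005 through November 28, 2005 inclusive is 52 days; tolling adds 52 days: August 8, 2008 + 52 days = September 29, 2008.
September 29, 2008 is a Monday and not a court holiday, so no extension applies.
The deadline is September 29, 2008; from September 29, 2008 to October 8, 2008 is 9 days.

9 days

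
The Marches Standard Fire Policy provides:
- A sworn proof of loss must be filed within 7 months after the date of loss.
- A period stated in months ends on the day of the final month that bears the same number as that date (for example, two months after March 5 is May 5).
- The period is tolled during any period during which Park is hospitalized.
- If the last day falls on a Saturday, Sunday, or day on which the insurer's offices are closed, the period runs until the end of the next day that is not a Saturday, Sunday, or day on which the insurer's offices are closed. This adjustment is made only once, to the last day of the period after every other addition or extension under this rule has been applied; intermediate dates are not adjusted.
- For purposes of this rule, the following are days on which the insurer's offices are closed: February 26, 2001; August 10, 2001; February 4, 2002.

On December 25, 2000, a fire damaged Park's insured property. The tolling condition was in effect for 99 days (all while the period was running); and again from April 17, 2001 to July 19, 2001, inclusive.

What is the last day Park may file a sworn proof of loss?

February 5, 2002

7 months after December 25, 2000 is July 25, 2001.
Tolling adds 99 days: July 25, 2001 + 99 days = November 1, 2001.
From April 17, 2001 through July 19, 2001 inclusive is 94 days; tolling adds 94 days: November 1, 2001 + 94 days = February 3, 2002.
February 3, 2002 is Sunday; February 4, 2002 is a listed holiday. The next qualifying day is February 5, 2002.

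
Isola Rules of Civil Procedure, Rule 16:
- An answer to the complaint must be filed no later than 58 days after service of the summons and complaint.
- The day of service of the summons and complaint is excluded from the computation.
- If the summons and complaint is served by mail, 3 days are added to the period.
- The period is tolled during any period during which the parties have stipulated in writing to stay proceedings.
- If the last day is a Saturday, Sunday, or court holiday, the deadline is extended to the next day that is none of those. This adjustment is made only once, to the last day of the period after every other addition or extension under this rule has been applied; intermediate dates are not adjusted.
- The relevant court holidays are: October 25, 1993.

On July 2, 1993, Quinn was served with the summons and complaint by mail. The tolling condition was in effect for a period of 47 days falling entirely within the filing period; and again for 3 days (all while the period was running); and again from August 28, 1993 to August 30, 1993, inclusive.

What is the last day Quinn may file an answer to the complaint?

October 26, 1993

58 days after July 2, 1993 is August 29, 1993.
Service was by mail, adding 3 days: August 29, 1993 + 3 days = September 1, 1993.
Tolling adds 47 days: September 1, 1993 + 47 days = October 18, 1993.
Tolling adds 3 days: October 18, 1993 + 3 days = October 21, 1993.
From August 28, 1993 through August 30, 1993 inclusive is 3 days; tolling adds 3 days: October 21, 1993 + 3 days = October 24, 1993.
October 24, 1993 is Sunday; October 25, 1993 is a listed holiday. The next qualifying day is October 26, 1993.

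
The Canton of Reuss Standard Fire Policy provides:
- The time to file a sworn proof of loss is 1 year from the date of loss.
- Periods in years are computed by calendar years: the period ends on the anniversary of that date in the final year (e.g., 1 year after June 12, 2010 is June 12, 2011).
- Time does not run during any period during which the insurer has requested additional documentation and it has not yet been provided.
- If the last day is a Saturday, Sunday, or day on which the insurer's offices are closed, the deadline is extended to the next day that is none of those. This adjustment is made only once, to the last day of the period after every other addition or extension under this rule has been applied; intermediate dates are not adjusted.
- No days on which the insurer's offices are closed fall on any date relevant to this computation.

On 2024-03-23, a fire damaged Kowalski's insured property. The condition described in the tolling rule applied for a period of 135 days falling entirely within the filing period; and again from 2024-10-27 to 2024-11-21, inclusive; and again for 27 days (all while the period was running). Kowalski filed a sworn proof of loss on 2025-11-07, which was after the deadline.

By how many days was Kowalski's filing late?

1 year after 2024-03-23 is March 23, 2025.
Tolling adds 135 days: March 23, 2025 + 135 days = August 5, 2025.
From October 27, 2024 through November 21, 2024 inclusive is 26 days; tolling adds 26 days: August 5, 2025 + 26 days = August 31, 2025.
Tolling adds 27 days: August 31, 2025 + 27 days = September 27, 2025.
September 27, 2025 is Saturday; September 28, 2025 is Sunday. The next qualifying day is September 29, 2025.
The deadline is September 29, 2025; from September 29, 2025 to November 7, 2025 is 39 days.

39 days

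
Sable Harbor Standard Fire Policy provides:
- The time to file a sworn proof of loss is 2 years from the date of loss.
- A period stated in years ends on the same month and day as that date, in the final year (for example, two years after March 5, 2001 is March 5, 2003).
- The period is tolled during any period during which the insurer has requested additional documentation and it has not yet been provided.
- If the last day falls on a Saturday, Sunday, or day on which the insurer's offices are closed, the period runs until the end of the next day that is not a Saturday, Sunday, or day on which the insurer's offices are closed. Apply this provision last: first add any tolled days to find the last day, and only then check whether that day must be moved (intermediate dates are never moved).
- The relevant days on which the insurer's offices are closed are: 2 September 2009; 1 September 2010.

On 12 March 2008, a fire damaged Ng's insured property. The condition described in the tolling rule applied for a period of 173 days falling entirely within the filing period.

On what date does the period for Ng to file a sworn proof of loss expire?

2 years after 12 March 2008 is March 12, 2010.
Tolling adds 173 days: March 12, 2010 + 173 days = September 1, 2010.
September 1, 2010 is a listed holiday. The next qualifying day is September 2, 2010.

September 2, 2010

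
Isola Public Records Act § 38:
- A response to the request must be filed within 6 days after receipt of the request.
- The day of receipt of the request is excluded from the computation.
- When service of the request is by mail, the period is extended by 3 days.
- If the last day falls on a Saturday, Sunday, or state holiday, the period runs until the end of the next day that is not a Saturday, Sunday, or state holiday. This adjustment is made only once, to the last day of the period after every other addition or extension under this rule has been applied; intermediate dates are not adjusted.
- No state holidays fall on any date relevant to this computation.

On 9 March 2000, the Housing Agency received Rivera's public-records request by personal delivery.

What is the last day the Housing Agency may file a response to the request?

6 days after 9 March 2000 is March 15, 2000.
Service was not by mail, so no mail extension applies.
March 15, 2000 is a Wednesday and not a state holiday, so no extension applies.

March 15, 2000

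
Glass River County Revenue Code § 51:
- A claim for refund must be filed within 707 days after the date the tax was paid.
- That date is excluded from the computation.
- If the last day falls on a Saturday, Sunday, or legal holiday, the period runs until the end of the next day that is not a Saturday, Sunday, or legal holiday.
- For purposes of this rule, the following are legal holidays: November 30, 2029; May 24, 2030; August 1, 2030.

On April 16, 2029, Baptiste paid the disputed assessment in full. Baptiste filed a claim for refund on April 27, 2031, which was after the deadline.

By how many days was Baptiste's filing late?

34 days

707 days after April 16, 2029 is March 24, 2031.
March 24, 2031 is a Monday and not a legal holiday, so no extension applies.
The deadline is March 24, 2031; from March 24, 2031 to April 27, 2031 is 34 days.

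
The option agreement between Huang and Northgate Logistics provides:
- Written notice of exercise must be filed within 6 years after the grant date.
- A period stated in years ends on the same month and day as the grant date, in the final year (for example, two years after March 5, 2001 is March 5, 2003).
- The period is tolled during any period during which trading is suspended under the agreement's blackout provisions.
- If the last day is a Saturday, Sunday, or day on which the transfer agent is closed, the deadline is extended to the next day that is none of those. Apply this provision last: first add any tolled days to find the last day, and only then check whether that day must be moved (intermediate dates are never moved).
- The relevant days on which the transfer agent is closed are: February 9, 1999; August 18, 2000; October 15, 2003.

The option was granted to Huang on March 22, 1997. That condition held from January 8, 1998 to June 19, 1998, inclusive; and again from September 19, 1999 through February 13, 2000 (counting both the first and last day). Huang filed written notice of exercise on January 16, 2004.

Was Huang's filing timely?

Yes

6 years after March 22, 1997 is March 22, 2003.
From January 8, 1998 through June 19, 1998 inclusive is 163 days; tolling adds 163 days: March 22, 2003 + 163 days = September 1, 2003.
From September 19, 1999 through February 13, 2000 inclusive is 148 days; tolling adds 148 days: September 1, 2003 + 148 days = January 27, 2004.
January 27, 2004 is a Tuesday and not a day on which the transfer agent is closed, so no extension applies.
The deadline is January 27, 2004; the filing on January 16, 2004 is on or before that date.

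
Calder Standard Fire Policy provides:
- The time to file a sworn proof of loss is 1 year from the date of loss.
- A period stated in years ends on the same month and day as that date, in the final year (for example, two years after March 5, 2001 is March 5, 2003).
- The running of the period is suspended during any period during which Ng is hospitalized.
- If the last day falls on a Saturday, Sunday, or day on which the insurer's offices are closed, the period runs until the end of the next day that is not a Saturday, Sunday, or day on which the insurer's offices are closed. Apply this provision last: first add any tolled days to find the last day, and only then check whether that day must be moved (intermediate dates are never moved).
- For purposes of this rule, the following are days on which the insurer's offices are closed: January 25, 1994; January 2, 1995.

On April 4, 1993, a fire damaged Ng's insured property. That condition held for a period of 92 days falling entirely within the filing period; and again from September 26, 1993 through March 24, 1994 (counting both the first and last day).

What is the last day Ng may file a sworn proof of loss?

1 year after April 4, 1993 is April 4, 1994.
Tolling adds 92 days: April 4, 1994 + 92 days = July 5, 1994.
From September 26, 1993 through March 24, 1994 inclusive is 180 days; tolling adds 180 days: July 5, 1994 + 180 days = January 1, 1995.
January 1, 1995 is Sunday; January 2, 1995 is a listed holiday. The next qualifying day is January 3, 1995.

January 3, 1995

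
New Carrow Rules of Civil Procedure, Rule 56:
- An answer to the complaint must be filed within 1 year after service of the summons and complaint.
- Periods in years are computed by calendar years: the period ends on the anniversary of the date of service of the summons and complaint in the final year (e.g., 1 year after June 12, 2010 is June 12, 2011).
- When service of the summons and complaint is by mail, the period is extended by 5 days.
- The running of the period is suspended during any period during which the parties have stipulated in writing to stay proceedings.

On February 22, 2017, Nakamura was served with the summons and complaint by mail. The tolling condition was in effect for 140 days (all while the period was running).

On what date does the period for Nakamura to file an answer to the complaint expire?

July 17, 2018

1 year after February 22, 2017 is February 22, 2018.
Service was by mail, adding 5 days: February 22, 2018 + 5 days = February 27, 2018.
Tolling adds 140 days: February 27, 2018 + 140 days = July 17, 2018.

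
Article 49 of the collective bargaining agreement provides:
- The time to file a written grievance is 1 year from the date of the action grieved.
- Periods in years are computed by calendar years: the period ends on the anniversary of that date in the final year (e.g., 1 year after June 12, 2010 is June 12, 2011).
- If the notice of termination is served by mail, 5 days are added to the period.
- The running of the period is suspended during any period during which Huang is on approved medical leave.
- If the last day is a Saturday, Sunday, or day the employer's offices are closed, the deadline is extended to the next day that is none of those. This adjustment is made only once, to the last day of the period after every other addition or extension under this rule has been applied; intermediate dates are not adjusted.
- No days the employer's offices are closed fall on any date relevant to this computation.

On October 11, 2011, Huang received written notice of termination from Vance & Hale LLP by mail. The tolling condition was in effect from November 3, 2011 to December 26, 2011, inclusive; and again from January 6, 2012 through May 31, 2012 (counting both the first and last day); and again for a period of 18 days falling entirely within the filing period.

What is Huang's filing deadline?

May 23, 2013

1 year after October 11, 2011 is October 11, 2012.
Service was by mail, adding 5 days: October 11, 2012 + 5 days = October 16, 2012.
From November 3, 2011 through December 26, 2011 inclusive is 54 days; tolling adds 54 days: October 16, 2012 + 54 days = December 9, 2012.
From January 6, 2012 through May 31, 2012 inclusive is 147 days; tolling adds 147 days: December 9, 2012 + 147 days = May 5, 2013.
Tolling adds 18 days: May 5, 2013 + 18 days = May 23, 2013.
May 23, 2013 is a Thursday and not a day the employer's offices are closed, so no extension applies.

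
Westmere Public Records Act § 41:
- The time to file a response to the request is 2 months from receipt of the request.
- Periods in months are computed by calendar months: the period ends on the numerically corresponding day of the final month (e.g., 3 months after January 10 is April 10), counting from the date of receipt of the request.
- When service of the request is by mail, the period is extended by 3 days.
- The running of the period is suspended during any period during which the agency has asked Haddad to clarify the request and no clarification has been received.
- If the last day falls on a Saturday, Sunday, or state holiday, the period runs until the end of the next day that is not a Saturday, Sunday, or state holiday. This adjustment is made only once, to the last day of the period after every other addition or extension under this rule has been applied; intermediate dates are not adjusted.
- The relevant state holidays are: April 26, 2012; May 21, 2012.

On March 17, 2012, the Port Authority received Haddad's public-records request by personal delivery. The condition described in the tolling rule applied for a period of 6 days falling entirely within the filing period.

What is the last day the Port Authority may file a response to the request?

2 months after March 17, 2012 is May 17, 2012.
Service was not by mail, so no mail extension applies.
Tolling adds 6 days: May 17, 2012 + 6 days = May 23, 2012.
May 23, 2012 is a Wednesday and not a state holiday, so no extension applies.

May 23, 2012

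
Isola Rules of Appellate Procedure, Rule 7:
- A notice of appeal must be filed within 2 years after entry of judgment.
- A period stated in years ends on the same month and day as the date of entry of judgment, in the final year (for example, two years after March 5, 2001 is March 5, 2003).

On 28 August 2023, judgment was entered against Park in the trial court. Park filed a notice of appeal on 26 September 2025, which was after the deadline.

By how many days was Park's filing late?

2 years after 28 August 2023 is August 28, 2025.
The deadline is August 28, 2025; from August 28, 2025 to September 26, 2025 is 29 days.

29 days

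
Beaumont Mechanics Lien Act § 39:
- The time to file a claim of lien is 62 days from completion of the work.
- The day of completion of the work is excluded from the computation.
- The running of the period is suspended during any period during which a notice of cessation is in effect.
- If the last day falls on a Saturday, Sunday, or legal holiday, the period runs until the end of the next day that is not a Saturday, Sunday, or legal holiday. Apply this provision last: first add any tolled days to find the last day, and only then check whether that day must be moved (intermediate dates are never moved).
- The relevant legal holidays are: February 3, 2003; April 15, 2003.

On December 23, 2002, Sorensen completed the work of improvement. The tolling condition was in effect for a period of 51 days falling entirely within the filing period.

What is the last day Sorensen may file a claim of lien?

62 days after December 23, 2002 is February 23, 2003.
Tolling adds 51 days: February 23, 2003 + 51 days = April 15, 2003.
April 15, 2003 is a listed holiday. The next qualifying day is April 16, 2003.

April 16, 2003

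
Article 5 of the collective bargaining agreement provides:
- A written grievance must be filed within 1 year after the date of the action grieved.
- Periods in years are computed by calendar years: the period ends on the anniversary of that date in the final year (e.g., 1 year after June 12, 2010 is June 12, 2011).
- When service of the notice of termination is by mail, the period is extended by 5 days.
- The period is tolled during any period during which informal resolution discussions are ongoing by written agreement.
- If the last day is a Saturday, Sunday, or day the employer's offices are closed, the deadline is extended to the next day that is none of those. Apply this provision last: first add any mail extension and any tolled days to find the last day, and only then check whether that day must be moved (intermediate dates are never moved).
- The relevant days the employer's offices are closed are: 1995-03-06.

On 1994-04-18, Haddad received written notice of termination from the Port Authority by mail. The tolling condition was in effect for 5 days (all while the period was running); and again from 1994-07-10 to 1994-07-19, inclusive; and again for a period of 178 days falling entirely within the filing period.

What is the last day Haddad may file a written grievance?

November 2, 1995

1 year after 1994-04-18 is April 18, 1995.
Service was by mail, adding 5 days: April 18, 1995 + 5 days = April 23, 1995.
Tolling adds 5 days: April 23, 1995 + 5 days = April 28, 1995.
From July 10, 1994 through July 19, 1994 inclusive is 10 days; tolling adds 10 days: April 28, 1995 + 10 days = May 8, 1995.
Tolling adds 178 days: May 8, 1995 + 178 days = November 2, 1995.
November 2, 1995 is a Thursday and not a day the employer's offices are closed, so no extension applies.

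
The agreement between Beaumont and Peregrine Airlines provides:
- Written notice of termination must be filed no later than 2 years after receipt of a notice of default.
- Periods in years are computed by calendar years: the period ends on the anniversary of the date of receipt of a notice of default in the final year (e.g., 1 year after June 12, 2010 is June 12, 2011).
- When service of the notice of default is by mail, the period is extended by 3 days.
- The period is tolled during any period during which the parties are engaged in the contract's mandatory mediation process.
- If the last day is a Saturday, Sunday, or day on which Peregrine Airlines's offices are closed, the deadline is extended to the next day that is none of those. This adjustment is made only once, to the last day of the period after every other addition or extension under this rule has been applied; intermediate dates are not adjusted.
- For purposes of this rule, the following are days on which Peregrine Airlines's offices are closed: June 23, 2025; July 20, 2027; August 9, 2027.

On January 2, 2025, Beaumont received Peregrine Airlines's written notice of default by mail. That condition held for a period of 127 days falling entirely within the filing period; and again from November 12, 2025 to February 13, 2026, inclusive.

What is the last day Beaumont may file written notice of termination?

2 years after January 2, 2025 is January 2, 2027.
Service was by mail, adding 3 days: January 2, 2027 + 3 days = January 5, 2027.
Tolling adds 127 days: January 5, 2027 + 127 days = May 12, 2027.
From November 12, 2025 through February 13, 2026 inclusive is 94 days; tolling adds 94 days: May 12, 2027 + 94 days = August 14, 2027.
August 14, 2027 is Saturday; August 15, 2027 is Sunday. The next qualifying day is August 16, 2027.

August 16, 2027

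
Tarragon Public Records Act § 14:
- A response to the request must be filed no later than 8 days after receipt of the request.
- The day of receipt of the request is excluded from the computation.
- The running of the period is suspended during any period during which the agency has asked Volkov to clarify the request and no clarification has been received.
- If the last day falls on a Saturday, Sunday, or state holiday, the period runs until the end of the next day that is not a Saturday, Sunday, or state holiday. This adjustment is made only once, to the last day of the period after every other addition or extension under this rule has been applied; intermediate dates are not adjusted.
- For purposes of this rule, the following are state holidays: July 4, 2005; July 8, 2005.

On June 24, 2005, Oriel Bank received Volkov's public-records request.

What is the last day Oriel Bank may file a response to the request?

8 days after June 24, 2005 is July 2, 2005.
July 2, 2005 is Saturday; July 3, 2005 is Sunday; July 4, 2005 is a listed holiday. The next qualifying day is July 5, 2005.

July 5, 2005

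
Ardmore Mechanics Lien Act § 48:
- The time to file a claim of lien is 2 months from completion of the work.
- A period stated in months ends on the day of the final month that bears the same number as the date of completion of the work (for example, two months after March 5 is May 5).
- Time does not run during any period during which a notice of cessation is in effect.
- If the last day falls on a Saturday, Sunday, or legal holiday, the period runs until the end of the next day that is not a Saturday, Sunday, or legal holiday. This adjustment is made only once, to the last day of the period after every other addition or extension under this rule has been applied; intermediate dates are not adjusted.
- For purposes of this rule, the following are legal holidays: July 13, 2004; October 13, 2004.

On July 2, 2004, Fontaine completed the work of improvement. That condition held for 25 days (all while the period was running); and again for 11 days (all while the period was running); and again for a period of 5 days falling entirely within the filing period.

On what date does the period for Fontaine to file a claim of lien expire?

2 months after July 2, 2004 is September 2, 2004.
Tolling adds 25 days: September 2, 2004 + 25 days = September 27, 2004.
Tolling adds 11 days: September 27, 2004 + 11 days = October 8, 2004.
Tolling adds 5 days: October 8, 2004 + 5 days = October 13, 2004.
October 13, 2004 is a listed holiday. The next qualifying day is October 14, 2004.

October 14, 2004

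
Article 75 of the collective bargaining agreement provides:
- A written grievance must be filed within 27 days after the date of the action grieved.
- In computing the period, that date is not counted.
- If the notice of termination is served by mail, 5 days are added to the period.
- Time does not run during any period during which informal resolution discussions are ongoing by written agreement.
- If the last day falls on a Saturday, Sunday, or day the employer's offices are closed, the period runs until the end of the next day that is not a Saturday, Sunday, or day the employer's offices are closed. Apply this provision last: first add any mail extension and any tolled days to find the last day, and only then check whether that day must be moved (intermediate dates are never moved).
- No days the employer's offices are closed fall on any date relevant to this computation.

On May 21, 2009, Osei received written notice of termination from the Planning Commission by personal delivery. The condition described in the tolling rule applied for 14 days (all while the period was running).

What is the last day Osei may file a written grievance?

July 1, 2009

27 days after May 21, 2009 is June 17, 2009.
Service was not by mail, so no mail extension applies.
Tolling adds 14 days: June 17, 2009 + 14 days = July 1, 2009.
July 1, 2009 is a Wednesday and not a day the employer's offices are closed, so no extension applies.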